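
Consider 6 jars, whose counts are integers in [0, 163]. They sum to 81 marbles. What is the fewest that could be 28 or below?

4

If only k of them are at most 28, the other 6 − k are at least 29, so the total is at least (6 − k)·29 + k·0.
This is ≤ 81, so (6 − k)·29 + 0k ≤ 81, which gives k ≥ 4.
Exactly 4 works: 4 values at 0 and 2 at 29 total 58; raise one of the low values by 23 (still ≤ 28) to hit 81.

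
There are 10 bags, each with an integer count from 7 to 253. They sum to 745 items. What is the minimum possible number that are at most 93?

If only k of them are at most 93, the other 10 − k are at least 94, so the total is at least (10 − k)·94 + k·7.
This is ≤ 745, so (10 − k)·94 + 7k ≤ 745, which gives k ≥ 3.
Exactly 3 works: 3 values at 7 and 7 at 94 total 679; raise one of the low values by 66 (still ≤ 93) to hit 745.

3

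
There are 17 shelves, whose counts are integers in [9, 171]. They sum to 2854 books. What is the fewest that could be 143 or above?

16

If only k of them are at least 143, the other 17 − k are at most 142, so the total is at most k·171 + (17 − k)·142.
This must reach 2854, so k·171 + (17 − k)·142 ≥ 2854, giving k ≥ 16.
Exactly 16 works: 16 values at 171 and 1 at 142 total 2878; lower one of the high values by 24 (still ≥ 143) to hit 2854.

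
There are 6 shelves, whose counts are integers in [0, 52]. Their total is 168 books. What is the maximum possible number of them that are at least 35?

Suppose k of them are at least 35. Those contribute at least 35 each and the other 6 − k at least 0 each.
So the total is at least 35k + 0(6 − k) = 0 + 35k. This must be ≤ 168, giving k ≤ 4.
k = 4 is achieved by 4 values at 35 and 2 at 0, total 140; add 28 to one value (staying below 35) to reach 168.

4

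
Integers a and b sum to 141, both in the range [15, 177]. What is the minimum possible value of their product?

1890

For a fixed sum, ab is smallest when a and b are as far apart as possible.
The extreme feasible split is a = 15, b = 126, giving ab = 1890.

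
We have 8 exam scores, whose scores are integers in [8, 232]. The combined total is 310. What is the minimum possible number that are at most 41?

If only k of them are at most 41, the other 8 − k are at least 42, so the total is at least (8 − k)·42 + k·8.
This is ≤ 310, so (8 − k)·42 + 8k ≤ 310, which gives k ≥ 1.
Exactly 1 works: 1 value at 8 and 7 at 42 total 302; raise one of the low values by 8 (still ≤ 41) to hit 310.

1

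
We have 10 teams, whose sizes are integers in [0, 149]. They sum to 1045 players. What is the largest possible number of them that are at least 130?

8

With k values at 130 or above and the rest at least 0, the sum is at least 0 + 130k.
Since the sum is 1045, we need 130k ≤ 1045, i.e. k ≤ 8.
k = 8 is achieved by 8 values at 130 and 2 at 0, total 1040; add 5 to one value (staying below 130) to reach 1045.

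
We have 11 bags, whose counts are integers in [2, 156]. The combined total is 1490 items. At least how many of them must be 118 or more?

6

Suppose at most 11 − j of them reach 118; then j values are ≤ 117 and the rest ≤ 156.
The total is then ≤ 117·j + 156·(11 − j) = 1716 − 39j. For this to be ≥ 1490 we need j ≤ 5, so at least 11 − 5 = 6 must reach 118.
Exactly 6 works: 6 values at 156 and 5 at 117 total 1521; lower one of the high values by 31 (still ≥ 118) to hit 1490.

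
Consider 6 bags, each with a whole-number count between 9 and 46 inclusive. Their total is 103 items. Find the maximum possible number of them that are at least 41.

1

Suppose k of them are at least 41. Those contribute at least 41 each and the other 6 − k at least 9 each.
So the total is at least 41k + 9(6 − k) = 54 + 32k. This must be ≤ 103, giving k ≤ 1.
k = 1 is achieved by 1 value at 41 and 5 at 9, total 86; add 17 to one value (staying below 41) to reach 103.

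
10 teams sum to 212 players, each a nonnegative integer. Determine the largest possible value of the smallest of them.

If every one of the 10 were at least 22, the total would be at least 10 × 22 = 220 > 212.
Achievable: 8 of them at 21 and 2 at 22 total 212.

21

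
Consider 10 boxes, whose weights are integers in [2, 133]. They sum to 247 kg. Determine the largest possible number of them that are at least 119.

1

If k of the values are ≥ 119, the total is ≥ 119k + 2(10 − k).
Setting 119k + 2(10 − k) ≤ 247 gives 117k ≤ 227, so k ≤ 1.
k = 1 is achieved by 1 value at 119 and 9 at 2, total 137; add 110 to one value (staying below 119) to reach 247.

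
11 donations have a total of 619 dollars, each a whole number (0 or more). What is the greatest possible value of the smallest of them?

56

The 11 values sum to 619, so their minimum is at most ⌊619/11⌋ = 56.
Achievable: 8 of them at 56 and 3 at 57 total 619.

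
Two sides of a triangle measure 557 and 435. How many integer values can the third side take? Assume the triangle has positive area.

The triangle inequality gives |557 − 435| < c < 557 + 435, i.e. 122 < c < 992.
So c can be any integer from 123 to 991: 869 values.

869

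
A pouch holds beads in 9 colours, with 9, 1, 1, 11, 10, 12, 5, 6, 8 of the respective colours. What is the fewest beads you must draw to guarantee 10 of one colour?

In the worst case you take as many as possible of each colour without reaching 10: 9 + 1 + 1 + 9 + 9 + 9 + 5 + 6 + 8 = 57.
The next one must give 10 of some colour, so 57 + 1 = 58.

58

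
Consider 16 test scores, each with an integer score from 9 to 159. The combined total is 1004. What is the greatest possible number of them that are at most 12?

Each value at 12 or below falls at least 159 − 12 = 147 short of the ceiling 159.
The ceiling total is 16 × 159 = 2544, and we need 1004, so at most ⌊(2544 − 1004)/147⌋ = 10 can be that low.
k = 10 is achieved by 10 values at 12 and 6 at 159, total 1074; lower one of the 159's by 70 (still > 12) to reach 1004.

10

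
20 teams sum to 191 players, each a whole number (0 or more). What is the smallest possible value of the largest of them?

Some value must be at least ⌈191/20⌉ = 10, since 20 × 9 = 180 < 191.
Achievable: 11 of them at 10 and 9 at 9 total 191.

10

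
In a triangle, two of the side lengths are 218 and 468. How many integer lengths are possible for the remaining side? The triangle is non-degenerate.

435

The triangle inequality gives |218 − 468| < c < 218 + 468, i.e. 250 < c < 686.
So c can be any integer from 251 to 685: 435 values.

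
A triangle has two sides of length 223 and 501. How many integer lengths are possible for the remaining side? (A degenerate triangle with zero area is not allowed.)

445

The triangle inequality gives |223 − 501| < c < 223 + 501, i.e. 278 < c < 724.
So c can be any integer from 279 to 723: 445 values.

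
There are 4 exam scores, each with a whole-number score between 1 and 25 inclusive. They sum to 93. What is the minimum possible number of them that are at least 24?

1

Each value short of 24 is at most 23, costing at least 25 − 23 = 2 against the maximum total of 100.
We can afford to lose at most 100 − 93 = 7, so at most ⌊7/2⌋ = 3 fall short, and at least 1 are ≥ 24.
Exactly 1 works: 1 value at 25 and 3 at 23 total 94; lower one of the high values by 1 (still ≥ 24) to hit 93.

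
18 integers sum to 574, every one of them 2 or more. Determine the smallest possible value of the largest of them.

Some value must be at least ⌈574/18⌉ = 32, since 18 × 31 = 558 < 574.
Taking 2 copies of 31 and 16 copies of 32 gives exactly 574, so 32 is attained.

32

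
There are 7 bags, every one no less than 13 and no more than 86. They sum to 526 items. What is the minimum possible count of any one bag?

13

Minimizing one value means maximizing the remaining 6.
The other 6 can take up 6 × 86 = 516 ≥ 526 − 13, so one bag can sit at its floor of 13.
Achievable: one at 13 and the other 6 totalling 513, which fits since 6 × 13 ≤ 513 ≤ 6 × 86.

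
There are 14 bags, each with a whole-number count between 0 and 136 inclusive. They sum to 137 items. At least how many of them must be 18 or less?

7

Let j be the number exceeding 18. Then the total is ≥ 19·j + 0·(14 − j) = 0 + 19j.
So 19j ≤ 137 and j ≤ 7; hence at least 14 − 7 = 7 are ≤ 18.
Exactly 7 works: 7 values at 0 and 7 at 19 total 133; raise one of the low values by 4 (still ≤ 18) to hit 137.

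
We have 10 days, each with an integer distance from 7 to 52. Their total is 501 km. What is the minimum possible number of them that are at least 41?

If only k of them are at least 41, the other 10 − k are at most 40, so the total is at most k·52 + (10 − k)·40.
This must reach 501, so k·52 + (10 − k)·40 ≥ 501, giving k ≥ 9.
Exactly 9 works: 9 values at 52 and 1 at 40 total 508; lower one of the high values by 7 (still ≥ 41) to hit 501.

9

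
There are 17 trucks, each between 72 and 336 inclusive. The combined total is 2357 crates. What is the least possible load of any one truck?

Minimizing one value means maximizing the remaining 16.
The other 16 can take up 16 × 336 = 5376 ≥ 2357 − 72, so one truck can sit at its floor of 72.
Achievable: one at 72 and the other 16 totalling 2285, which fits since 16 × 72 ≤ 2285 ≤ 16 × 336.

72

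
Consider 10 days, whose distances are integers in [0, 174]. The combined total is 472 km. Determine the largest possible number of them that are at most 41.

Suppose k of them are at most 41. Those contribute at most 41 each and the rest at most 174 each.
So the total is at most 41k + 174(10 − k) = 1740 − 133k. This must still be ≥ 472, so k ≤ 9.
k = 9 is achieved by 9 values at 41 and 1 at 174, total 543; lower one of the 174's by 71 (still > 41) to reach 472.

9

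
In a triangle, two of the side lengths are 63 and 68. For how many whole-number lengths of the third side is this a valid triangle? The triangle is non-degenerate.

125

The triangle inequality gives |63 − 68| < c < 63 + 68, i.e. 5 < c < 131.
So c can be any integer from 6 to 130: 125 values.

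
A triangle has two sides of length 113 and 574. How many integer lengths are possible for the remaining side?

The triangle inequality gives |113 − 574| < c < 113 + 574, i.e. 461 < c < 687.
So c can be any integer from 462 to 686: 225 values.

225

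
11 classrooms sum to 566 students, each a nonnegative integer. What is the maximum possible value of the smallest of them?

51

If every one of the 11 were at least 52, the total would be at least 11 × 52 = 572 > 566.
Taking 6 copies of 51 and 5 copies of 52 gives exactly 566, so 51 is attained.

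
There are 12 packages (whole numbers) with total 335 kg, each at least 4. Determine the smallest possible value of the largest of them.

28

The 12 values sum to 335, so their maximum is at least ⌈335/12⌉ = 28.
Taking 1 copy of 27 and 11 copies of 28 gives exactly 335, so 28 is attained.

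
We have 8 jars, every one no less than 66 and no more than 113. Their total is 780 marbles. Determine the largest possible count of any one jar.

113

To make one jar as large as possible, make the other 7 as small as possible.
The other 7 contribute at least 7 × 66 = 462, leaving at most 780 − 462 = 318.
But each jar is capped at 113, so the maximum is 113.
Achievable: one at 113 and the other 7 totalling 667, which fits since 7 × 66 ≤ 667 ≤ 7 × 113.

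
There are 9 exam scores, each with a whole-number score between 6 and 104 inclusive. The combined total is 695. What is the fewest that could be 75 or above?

1

Each value short of 75 is at most 74, costing at least 104 − 74 = 30 against the maximum total of 936.
We can afford to lose at most 936 − 695 = 241, so at most ⌊241/30⌋ = 8 fall short, and at least 1 are ≥ 75.
Exactly 1 works: 1 value at 104 and 8 at 74 total 696; lower one of the high values by 1 (still ≥ 75) to hit 695.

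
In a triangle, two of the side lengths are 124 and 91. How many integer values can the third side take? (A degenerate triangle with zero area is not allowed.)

181

The triangle inequality gives |124 − 91| < c < 124 + 91, i.e. 33 < c < 215.
So c can be any integer from 34 to 214: 181 values.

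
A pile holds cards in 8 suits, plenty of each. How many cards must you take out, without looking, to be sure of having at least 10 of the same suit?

73

In the worst case you draw 9 of each of the 8 suits: 8 × 9 = 72.
One more forces 10 of some suit, so 72 + 1 = 73.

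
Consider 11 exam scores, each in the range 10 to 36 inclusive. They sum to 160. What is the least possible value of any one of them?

Minimizing one value means maximizing the remaining 10.
The other 10 can take up 10 × 36 = 360 ≥ 160 − 10, so one score can sit at its floor of 10.
Achievable: one at 10 and the other 10 totalling 150, which fits since 10 × 10 ≤ 150 ≤ 10 × 36.

10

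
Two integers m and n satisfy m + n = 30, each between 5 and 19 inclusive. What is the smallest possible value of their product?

For a fixed sum, mn is smallest when m and n are as far apart as possible.
At the endpoint m = 11, n = 30 − 11 = 19, so mn = 11 × 19 = 209.

209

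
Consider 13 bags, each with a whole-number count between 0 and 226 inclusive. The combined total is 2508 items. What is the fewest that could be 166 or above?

Suppose at most 13 − j of them reach 166; then j values are ≤ 165 and the rest ≤ 226.
The total is then ≤ 165·j + 226·(13 − j) = 2938 − 61j. For this to be ≥ 2508 we need j ≤ 7, so at least 13 − 7 = 6 must reach 166.
Exactly 6 works: 6 values at 226 and 7 at 165 total 2511; lower one of the high values by 3 (still ≥ 166) to hit 2508.

6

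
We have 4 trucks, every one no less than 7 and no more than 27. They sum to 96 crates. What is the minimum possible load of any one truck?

15

To make one truck as small as possible, make the other 3 as large as possible.
The other 3 contribute at most 3 × 27 = 81, leaving at least 96 − 81 = 15.
Since 15 ≥ 7, this is achievable: one at 15 and 3 at 27.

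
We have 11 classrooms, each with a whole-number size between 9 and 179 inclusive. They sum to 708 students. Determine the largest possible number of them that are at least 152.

With k values at 152 or above and the rest at least 9, the sum is at least 99 + 143k.
Since the sum is 708, we need 143k ≤ 609, i.e. k ≤ 4.
k = 4 is achieved by 4 values at 152 and 7 at 9, total 671; add 37 to one value (staying below 152) to reach 708.

4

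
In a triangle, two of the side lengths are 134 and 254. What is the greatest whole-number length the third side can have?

The third side must be less than 134 + 254 = 388.
The largest integer below 388 is 387.

387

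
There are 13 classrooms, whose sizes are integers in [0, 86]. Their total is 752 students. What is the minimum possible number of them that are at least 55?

2

Each value short of 55 is at most 54, costing at least 86 − 54 = 32 against the maximum total of 1118.
We can afford to lose at most 1118 − 752 = 366, so at most ⌊366/32⌋ = 11 fall short, and at least 2 are ≥ 55.
Exactly 2 works: 2 values at 86 and 11 at 54 total 766; lower one of the high values by 14 (still ≥ 55) to hit 752.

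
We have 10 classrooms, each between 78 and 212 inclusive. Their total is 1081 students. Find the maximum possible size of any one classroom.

212

Maximizing one value means minimizing the remaining 9.
The other 9 contribute at least 9 × 78 = 702, leaving at most 1081 − 702 = 379.
But each classroom is capped at 212, so the maximum is 212.
Achievable: one at 212 and the other 9 totalling 869, which fits since 9 × 78 ≤ 869 ≤ 9 × 212.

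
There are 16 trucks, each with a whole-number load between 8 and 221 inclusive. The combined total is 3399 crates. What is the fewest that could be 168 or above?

Suppose at most 16 − j of them reach 168; then j values are ≤ 167 and the rest ≤ 221.
The total is then ≤ 167·j + 221·(16 − j) = 3536 − 54j. For this to be ≥ 3399 we need j ≤ 2, so at least 16 − 2 = 14 must reach 168.
Exactly 14 works: 14 values at 221 and 2 at 167 total 3428; lower one of the high values by 29 (still ≥ 168) to hit 3399.

14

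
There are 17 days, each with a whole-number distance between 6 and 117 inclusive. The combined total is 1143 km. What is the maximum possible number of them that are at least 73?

15

Suppose k of them are at least 73. Those contribute at least 73 each and the other 17 − k at least 6 each.
So the total is at least 73k + 6(17 − k) = 102 + 67k. This must be ≤ 1143, giving k ≤ 15.
k = 15 is achieved by 15 values at 73 and 2 at 6, total 1107; add 36 to one value (staying below 73) to reach 1143.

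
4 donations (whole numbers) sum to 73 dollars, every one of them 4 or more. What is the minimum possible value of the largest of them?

19

If every one of the 4 were at most 18, the total would be at most 4 × 18 = 72 < 73.
Equality holds with 1 value of 19 and 3 values of 18.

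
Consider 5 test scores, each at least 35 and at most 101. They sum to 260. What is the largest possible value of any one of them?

101

Maximizing one value means minimizing the remaining 4.
The other 4 contribute at least 4 × 35 = 140, leaving at most 260 − 140 = 120.
But each score is capped at 101, so the maximum is 101.
Achievable: one at 101 and the other 4 totalling 159, which fits since 4 × 35 ≤ 159 ≤ 4 × 101.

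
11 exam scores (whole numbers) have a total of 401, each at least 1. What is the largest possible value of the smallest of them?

If every one of the 11 were at least 37, the total would be at least 11 × 37 = 407 > 401.
Taking 6 copies of 36 and 5 copies of 37 gives exactly 401, so 36 is attained.

36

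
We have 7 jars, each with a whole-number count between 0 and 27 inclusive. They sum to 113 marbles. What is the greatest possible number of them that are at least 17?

Suppose k of them are at least 17. Those contribute at least 17 each and the other 7 − k at least 0 each.
So the total is at least 17k + 0(7 − k) = 0 + 17k. This must be ≤ 113, giving k ≤ 6.
k = 6 is achieved by 6 values at 17 and 1 at 0, total 102; add 11 to one value (staying below 17) to reach 113.

6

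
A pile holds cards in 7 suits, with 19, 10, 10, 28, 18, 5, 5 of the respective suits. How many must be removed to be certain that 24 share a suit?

In the worst case you take as many as possible of each suit without reaching 24: 19 + 10 + 10 + 23 + 18 + 5 + 5 = 90.
The next one must give 24 of some suit, so 90 + 1 = 91.

91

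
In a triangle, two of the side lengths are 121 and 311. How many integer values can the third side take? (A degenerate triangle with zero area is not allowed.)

241

The triangle inequality gives |121 − 311| < c < 121 + 311, i.e. 190 < c < 432.
So c can be any integer from 191 to 431: 241 values.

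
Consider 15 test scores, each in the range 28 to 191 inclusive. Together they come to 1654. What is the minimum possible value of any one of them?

28

Minimizing one value means maximizing the remaining 14.
The other 14 can take up 14 × 191 = 2674 ≥ 1654 − 28, so one score can sit at its floor of 28.
Achievable: one at 28 and the other 14 totalling 1626, which fits since 14 × 28 ≤ 1626 ≤ 14 × 191.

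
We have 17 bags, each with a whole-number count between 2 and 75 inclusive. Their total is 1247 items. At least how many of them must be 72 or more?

Each value short of 72 is at most 71, costing at least 75 − 71 = 4 against the maximum total of 1275.
We can afford to lose at most 1275 − 1247 = 28, so at most ⌊28/4⌋ = 7 fall short, and at least 10 are ≥ 72.
Exactly 10 works: 10 values at 75 and 7 at 71 total 1247.

10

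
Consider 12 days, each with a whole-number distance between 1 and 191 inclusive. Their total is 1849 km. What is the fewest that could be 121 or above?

6

If only k of them are at least 121, the other 12 − k are at most 120, so the total is at most k·191 + (12 − k)·120.
This must reach 1849, so k·191 + (12 − k)·120 ≥ 1849, giving k ≥ 6.
Exactly 6 works: 6 values at 191 and 6 at 120 total 1866; lower one of the high values by 17 (still ≥ 121) to hit 1849.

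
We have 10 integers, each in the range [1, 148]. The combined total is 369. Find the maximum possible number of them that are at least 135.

2

With k values at 135 or above and the rest at least 1, the sum is at least 10 + 134k.
Since the sum is 369, we need 134k ≤ 359, i.e. k ≤ 2.
k = 2 is achieved by 2 values at 135 and 8 at 1, total 278; add 91 to one value (staying below 135) to reach 369.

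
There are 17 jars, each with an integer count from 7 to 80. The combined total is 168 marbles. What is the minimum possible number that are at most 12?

If only k of them are at most 12, the other 17 − k are at least 13, so the total is at least (17 − k)·13 + k·7.
This is ≤ 168, so (17 − k)·13 + 7k ≤ 168, which gives k ≥ 9.
Exactly 9 works: 9 values at 7 and 8 at 13 total 167; raise one of the low values by 1 (still ≤ 12) to hit 168.

9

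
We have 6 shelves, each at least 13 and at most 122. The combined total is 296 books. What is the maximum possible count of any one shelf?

122

To make one shelf as large as possible, make the other 5 as small as possible.
The other 5 contribute at least 5 × 13 = 65, leaving at most 296 − 65 = 231.
But each shelf is capped at 122, so the maximum is 122.
Achievable: one at 122 and the other 5 totalling 174, which fits since 5 × 13 ≤ 174 ≤ 5 × 122.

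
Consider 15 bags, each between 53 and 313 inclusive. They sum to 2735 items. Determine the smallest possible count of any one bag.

53

To make one bag as small as possible, make the other 14 as large as possible.
The other 14 can take up 14 × 313 = 4382 ≥ 2735 − 53, so one bag can sit at its floor of 53.
Achievable: one at 53 and the other 14 totalling 2682, which fits since 14 × 53 ≤ 2682 ≤ 14 × 313.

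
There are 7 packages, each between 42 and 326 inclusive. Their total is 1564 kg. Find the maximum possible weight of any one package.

326

To make one package as large as possible, make the other 6 as small as possible.
The other 6 contribute at least 6 × 42 = 252, leaving at most 1564 − 252 = 1312.
But each package is capped at 326, so the maximum is 326.
Achievable: one at 326 and the other 6 totalling 1238, which fits since 6 × 42 ≤ 1238 ≤ 6 × 326.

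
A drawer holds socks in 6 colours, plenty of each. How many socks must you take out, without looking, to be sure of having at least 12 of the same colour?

67

You could draw 11 of every colour without reaching 12 of any — 66 in all.
One more forces 12 of some colour, so 66 + 1 = 67.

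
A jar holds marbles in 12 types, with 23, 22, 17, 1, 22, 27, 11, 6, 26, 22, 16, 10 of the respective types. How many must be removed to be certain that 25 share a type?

199

In the worst case you take as many as possible of each type without reaching 25: 23 + 22 + 17 + 1 + 22 + 24 + 11 + 6 + 24 + 22 + 16 + 10 = 198.
The next one must give 25 of some type, so 198 + 1 = 199.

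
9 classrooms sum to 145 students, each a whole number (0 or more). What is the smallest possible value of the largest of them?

17

Some value must be at least ⌈145/9⌉ = 17, since 9 × 16 = 144 < 145.
Achievable: 1 of them at 17 and 8 at 16 total 145.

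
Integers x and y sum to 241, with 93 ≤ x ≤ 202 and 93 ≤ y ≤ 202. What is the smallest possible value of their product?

Since x + y is fixed, pushing one of them to its bound minimizes the product.
At the endpoint x = 93, y = 241 − 93 = 148, so xy = 93 × 148 = 13764.

13764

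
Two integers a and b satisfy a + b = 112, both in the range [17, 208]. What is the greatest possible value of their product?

For a fixed sum, the product ab is largest when a and b are as close as possible.
Taking a = 56 and b = 56 (both in [17, 208]) gives ab = 3136.

3136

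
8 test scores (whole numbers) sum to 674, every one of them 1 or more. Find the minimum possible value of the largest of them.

85

The 8 values sum to 674, so their maximum is at least ⌈674/8⌉ = 85.
Equality holds with 2 values of 85 and 6 values of 84.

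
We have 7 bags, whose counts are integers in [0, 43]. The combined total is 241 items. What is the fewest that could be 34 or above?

Suppose at most 7 − j of them reach 34; then j values are ≤ 33 and the rest ≤ 43.
The total is then ≤ 33·j + 43·(7 − j) = 301 − 10j. For this to be ≥ 241 we need j ≤ 6, so at least 7 − 6 = 1 must reach 34.
Exactly 1 works: 1 value at 43 and 6 at 33 total 241.

1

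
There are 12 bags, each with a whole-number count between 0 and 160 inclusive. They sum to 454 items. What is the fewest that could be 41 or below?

Let j be the number exceeding 41. Then the total is ≥ 42·j + 0·(12 − j) = 0 + 42j.
So 42j ≤ 454 and j ≤ 10; hence at least 12 − 10 = 2 are ≤ 41.
Exactly 2 works: 2 values at 0 and 10 at 42 total 420; raise one of the low values by 34 (still ≤ 41) to hit 454.

2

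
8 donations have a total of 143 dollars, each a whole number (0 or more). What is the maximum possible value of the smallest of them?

17

The 8 values sum to 143, so their minimum is at most ⌊143/8⌋ = 17.
Equality holds with 1 value of 17 and 7 values of 18.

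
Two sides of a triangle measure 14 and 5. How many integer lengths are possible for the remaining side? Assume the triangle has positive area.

The triangle inequality gives |14 − 5| < c < 14 + 5, i.e. 9 < c < 19.
So c can be any integer from 10 to 18: 9 values.

9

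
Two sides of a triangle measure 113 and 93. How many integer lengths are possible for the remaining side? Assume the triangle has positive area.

185

The triangle inequality gives |113 − 93| < c < 113 + 93, i.e. 20 < c < 206.
So c can be any integer from 21 to 205: 185 values.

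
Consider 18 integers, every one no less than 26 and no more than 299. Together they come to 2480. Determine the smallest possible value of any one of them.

Minimizing one value means maximizing the remaining 17.
The other 17 can take up 17 × 299 = 5083 ≥ 2480 − 26, so one integer can sit at its floor of 26.
Achievable: one at 26 and the other 17 totalling 2454, which fits since 17 × 26 ≤ 2454 ≤ 17 × 299.

26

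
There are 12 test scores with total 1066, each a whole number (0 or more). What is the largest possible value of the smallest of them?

88

The average is 1066/12 < 89, so some value is ≤ 88.
Taking 2 copies of 88 and 10 copies of 89 gives exactly 1066, so 88 is attained.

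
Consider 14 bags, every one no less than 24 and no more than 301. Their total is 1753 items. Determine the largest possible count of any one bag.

To make one bag as large as possible, make the other 13 as small as possible.
The other 13 contribute at least 13 × 24 = 312, leaving at most 1753 − 312 = 1441.
But each bag is capped at 301, so the maximum is 301.
Achievable: one at 301 and the other 13 totalling 1452, which fits since 13 × 24 ≤ 1452 ≤ 13 × 301.

301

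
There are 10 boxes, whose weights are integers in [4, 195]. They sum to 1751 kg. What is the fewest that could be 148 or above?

6

If only k of them are at least 148, the other 10 − k are at most 147, so the total is at most k·195 + (10 − k)·147.
This must reach 1751, so k·195 + (10 − k)·147 ≥ 1751, giving k ≥ 6.
Exactly 6 works: 6 values at 195 and 4 at 147 total 1758; lower one of the high values by 7 (still ≥ 148) to hit 1751.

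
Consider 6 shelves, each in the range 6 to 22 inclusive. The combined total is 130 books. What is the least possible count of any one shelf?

To make one shelf as small as possible, make the other 5 as large as possible.
The other 5 contribute at most 5 × 22 = 110, leaving at least 130 − 110 = 20.
Since 20 ≥ 6, this is achievable: one at 20 and 5 at 22.

20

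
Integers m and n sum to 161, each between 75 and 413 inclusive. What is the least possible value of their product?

6450

mn = m(161 − m) is concave in m, so over [75, 86] it is minimized at an endpoint.
The extreme feasible split is m = 75, n = 86, giving mn = 6450.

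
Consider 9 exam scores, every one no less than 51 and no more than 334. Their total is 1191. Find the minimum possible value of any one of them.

51

To make one score as small as possible, make the other 8 as large as possible.
The other 8 can take up 8 × 334 = 2672 ≥ 1191 − 51, so one score can sit at its floor of 51.
Achievable: one at 51 and the other 8 totalling 1140, which fits since 8 × 51 ≤ 1140 ≤ 8 × 334.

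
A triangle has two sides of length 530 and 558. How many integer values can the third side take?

The triangle inequality gives |530 − 558| < c < 530 + 558, i.e. 28 < c < 1088.
So c can be any integer from 29 to 1087: 1059 values.

1059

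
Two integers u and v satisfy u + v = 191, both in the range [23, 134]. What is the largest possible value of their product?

9120

uv = u(191 − u) is maximized when u is as near 191/2 as the bounds allow.
Taking u = 95 and v = 96 (both in [23, 134]) gives uv = 9120.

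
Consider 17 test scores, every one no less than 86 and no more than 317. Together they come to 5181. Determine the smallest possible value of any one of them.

Minimizing one value means maximizing the remaining 16.
The other 16 contribute at most 16 × 317 = 5072, leaving at least 5181 − 5072 = 109.
Since 109 ≥ 86, this is achievable: one at 109 and 16 at 317.

109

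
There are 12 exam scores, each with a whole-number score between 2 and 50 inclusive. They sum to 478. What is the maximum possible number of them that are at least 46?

10

If k of the values are ≥ 46, the total is ≥ 46k + 2(12 − k).
Setting 46k + 2(12 − k) ≤ 478 gives 44k ≤ 454, so k ≤ 10.
k = 10 is achieved by 10 values at 46 and 2 at 2, total 464; add 14 to one value (staying below 46) to reach 478.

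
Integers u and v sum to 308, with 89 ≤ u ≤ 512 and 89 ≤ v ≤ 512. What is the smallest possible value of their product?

For a fixed sum, uv is smallest when u and v are as far apart as possible.
The extreme feasible split is u = 89, v = 219, giving uv = 19491.

19491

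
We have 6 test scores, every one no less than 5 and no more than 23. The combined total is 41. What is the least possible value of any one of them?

5

Minimizing one value means maximizing the remaining 5.
The other 5 can take up 5 × 23 = 115 ≥ 41 − 5, so one score can sit at its floor of 5.
Achievable: one at 5 and the other 5 totalling 36, which fits since 5 × 5 ≤ 36 ≤ 5 × 23.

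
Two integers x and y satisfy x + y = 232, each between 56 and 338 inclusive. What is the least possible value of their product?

9856

For a fixed sum, xy is smallest when x and y are as far apart as possible.
The extreme feasible split is x = 56, y = 176, giving xy = 9856.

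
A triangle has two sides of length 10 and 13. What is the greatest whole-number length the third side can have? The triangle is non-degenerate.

The third side must be less than 10 + 13 = 23.
The largest integer below 23 is 22.

22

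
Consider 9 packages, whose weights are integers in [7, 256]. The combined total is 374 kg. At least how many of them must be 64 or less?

4

If only k of them are at most 64, the other 9 − k are at least 65, so the total is at least (9 − k)·65 + k·7.
This is ≤ 374, so (9 − k)·65 + 7k ≤ 374, which gives k ≥ 4.
Exactly 4 works: 4 values at 7 and 5 at 65 total 353; raise one of the low values by 21 (still ≤ 64) to hit 374.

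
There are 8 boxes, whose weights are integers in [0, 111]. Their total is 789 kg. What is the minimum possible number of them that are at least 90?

Suppose at most 8 − j of them reach 90; then j values are ≤ 89 and the rest ≤ 111.
The total is then ≤ 89·j + 111·(8 − j) = 888 − 22j. For this to be ≥ 789 we need j ≤ 4, so at least 8 − 4 = 4 must reach 90.
Exactly 4 works: 4 values at 111 and 4 at 89 total 800; lower one of the high values by 11 (still ≥ 90) to hit 789.

4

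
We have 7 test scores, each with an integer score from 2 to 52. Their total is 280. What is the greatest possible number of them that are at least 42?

6

If k of the values are ≥ 42, the total is ≥ 42k + 2(7 − k).
Setting 42k + 2(7 − k) ≤ 280 gives 40k ≤ 266, so k ≤ 6.
k = 6 is achieved by 6 values at 42 and 1 at 2, total 254; add 26 to one value (staying below 42) to reach 280.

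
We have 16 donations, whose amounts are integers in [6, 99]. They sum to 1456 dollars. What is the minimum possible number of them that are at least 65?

13

Suppose at most 16 − j of them reach 65; then j values are ≤ 64 and the rest ≤ 99.
The total is then ≤ 64·j + 99·(16 − j) = 1584 − 35j. For this to be ≥ 1456 we need j ≤ 3, so at least 16 − 3 = 13 must reach 65.
Exactly 13 works: 13 values at 99 and 3 at 64 total 1479; lower one of the high values by 23 (still ≥ 65) to hit 1456.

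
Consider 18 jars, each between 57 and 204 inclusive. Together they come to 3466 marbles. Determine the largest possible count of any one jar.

To make one jar as large as possible, make the other 17 as small as possible.
The other 17 contribute at least 17 × 57 = 969, leaving at most 3466 − 969 = 2497.
But each jar is capped at 204, so the maximum is 204.
Achievable: one at 204 and the other 17 totalling 3262, which fits since 17 × 57 ≤ 3262 ≤ 17 × 204.

204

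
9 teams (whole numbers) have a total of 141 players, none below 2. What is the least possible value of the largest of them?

The 9 values sum to 141, so their maximum is at least ⌈141/9⌉ = 16.
Equality holds with 6 values of 16 and 3 values of 15.

16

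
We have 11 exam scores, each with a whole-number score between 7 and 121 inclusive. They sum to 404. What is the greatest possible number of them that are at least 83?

4

With k values at 83 or above and the rest at least 7, the sum is at least 77 + 76k.
Since the sum is 404, we need 76k ≤ 327, i.e. k ≤ 4.
k = 4 is achieved by 4 values at 83 and 7 at 7, total 381; add 23 to one value (staying below 83) to reach 404.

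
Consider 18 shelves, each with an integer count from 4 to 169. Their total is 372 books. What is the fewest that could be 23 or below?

If only k of them are at most 23, the other 18 − k are at least 24, so the total is at least (18 − k)·24 + k·4.
This is ≤ 372, so (18 − k)·24 + 4k ≤ 372, which gives k ≥ 3.
Exactly 3 works: 3 values at 4 and 15 at 24 total 372.

3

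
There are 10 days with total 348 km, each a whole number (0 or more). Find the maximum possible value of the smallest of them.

The 10 values sum to 348, so their minimum is at most ⌊348/10⌋ = 34.
Equality holds with 2 values of 34 and 8 values of 35.

34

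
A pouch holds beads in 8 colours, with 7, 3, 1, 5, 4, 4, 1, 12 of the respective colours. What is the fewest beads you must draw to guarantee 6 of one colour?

29

In the worst case you take as many as possible of each colour without reaching 6: 5 + 3 + 1 + 5 + 4 + 4 + 1 + 5 = 28.
The next one must give 6 of some colour, so 28 + 1 = 29.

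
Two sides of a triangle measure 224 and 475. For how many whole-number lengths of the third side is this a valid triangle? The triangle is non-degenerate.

447

The triangle inequality gives |224 − 475| < c < 224 + 475, i.e. 251 < c < 699.
So c can be any integer from 252 to 698: 447 values.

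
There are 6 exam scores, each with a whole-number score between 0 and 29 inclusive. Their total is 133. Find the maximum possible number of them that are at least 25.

5

If k of the values are ≥ 25, the total is ≥ 25k + 0(6 − k).
Setting 25k + 0(6 − k) ≤ 133 gives 25k ≤ 133, so k ≤ 5.
k = 5 is achieved by 5 values at 25 and 1 at 0, total 125; add 8 to one value (staying below 25) to reach 133.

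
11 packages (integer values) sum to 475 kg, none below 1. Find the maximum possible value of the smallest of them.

43

The 11 values sum to 475, so their minimum is at most ⌊475/11⌋ = 43.
Achievable: 9 of them at 43 and 2 at 44 total 475.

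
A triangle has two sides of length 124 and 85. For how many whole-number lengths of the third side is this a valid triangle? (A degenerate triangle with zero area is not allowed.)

The triangle inequality gives |124 − 85| < c < 124 + 85, i.e. 39 < c < 209.
So c can be any integer from 40 to 208: 169 values.

169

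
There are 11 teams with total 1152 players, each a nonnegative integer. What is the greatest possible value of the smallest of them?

The average is 1152/11 < 105, so some value is ≤ 104.
Achievable: 3 of them at 104 and 8 at 105 total 1152.

104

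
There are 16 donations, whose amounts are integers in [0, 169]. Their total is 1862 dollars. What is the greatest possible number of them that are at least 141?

13

Suppose k of them are at least 141. Those contribute at least 141 each and the other 16 − k at least 0 each.
So the total is at least 141k + 0(16 − k) = 0 + 141k. This must be ≤ 1862, giving k ≤ 13.
k = 13 is achieved by 13 values at 141 and 3 at 0, total 1833; add 29 to one value (staying below 141) to reach 1862.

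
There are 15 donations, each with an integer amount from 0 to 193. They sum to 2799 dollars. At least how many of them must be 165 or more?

12

Suppose at most 15 − j of them reach 165; then j values are ≤ 164 and the rest ≤ 193.
The total is then ≤ 164·j + 193·(15 − j) = 2895 − 29j. For this to be ≥ 2799 we need j ≤ 3, so at least 15 − 3 = 12 must reach 165.
Exactly 12 works: 12 values at 193 and 3 at 164 total 2808; lower one of the high values by 9 (still ≥ 165) to hit 2799.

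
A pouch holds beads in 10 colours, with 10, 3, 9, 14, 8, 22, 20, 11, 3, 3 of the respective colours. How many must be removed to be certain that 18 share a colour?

In the worst case you take as many as possible of each colour without reaching 18: 10 + 3 + 9 + 14 + 8 + 17 + 17 + 11 + 3 + 3 = 95.
The next one must give 18 of some colour, so 95 + 1 = 96.

96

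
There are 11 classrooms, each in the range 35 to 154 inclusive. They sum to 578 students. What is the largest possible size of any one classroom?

154

To make one classroom as large as possible, make the other 10 as small as possible.
The other 10 contribute at least 10 × 35 = 350, leaving at most 578 − 350 = 228.
But each classroom is capped at 154, so the maximum is 154.
Achievable: one at 154 and the other 10 totalling 424, which fits since 10 × 35 ≤ 424 ≤ 10 × 154.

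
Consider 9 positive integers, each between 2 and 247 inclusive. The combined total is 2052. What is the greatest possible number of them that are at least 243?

8

If k of the values are ≥ 243, the total is ≥ 243k + 2(9 − k).
Setting 243k + 2(9 − k) ≤ 2052 gives 241k ≤ 2034, so k ≤ 8.
k = 8 is achieved by 8 values at 243 and 1 at 2, total 1946; add 106 to one value (staying below 243) to reach 2052.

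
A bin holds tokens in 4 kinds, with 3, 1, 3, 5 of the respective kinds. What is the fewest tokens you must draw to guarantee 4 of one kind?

11

In the worst case you take as many as possible of each kind without reaching 4: 3 + 1 + 3 + 3 = 10.
The next one must give 4 of some kind, so 10 + 1 = 11.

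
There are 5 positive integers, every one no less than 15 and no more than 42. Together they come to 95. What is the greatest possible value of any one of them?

Maximizing one value means minimizing the remaining 4.
The other 4 contribute at least 4 × 15 = 60, leaving at most 95 − 60 = 35.
Since 35 ≤ 42, this is achievable: one at 35 and 4 at 15.

35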